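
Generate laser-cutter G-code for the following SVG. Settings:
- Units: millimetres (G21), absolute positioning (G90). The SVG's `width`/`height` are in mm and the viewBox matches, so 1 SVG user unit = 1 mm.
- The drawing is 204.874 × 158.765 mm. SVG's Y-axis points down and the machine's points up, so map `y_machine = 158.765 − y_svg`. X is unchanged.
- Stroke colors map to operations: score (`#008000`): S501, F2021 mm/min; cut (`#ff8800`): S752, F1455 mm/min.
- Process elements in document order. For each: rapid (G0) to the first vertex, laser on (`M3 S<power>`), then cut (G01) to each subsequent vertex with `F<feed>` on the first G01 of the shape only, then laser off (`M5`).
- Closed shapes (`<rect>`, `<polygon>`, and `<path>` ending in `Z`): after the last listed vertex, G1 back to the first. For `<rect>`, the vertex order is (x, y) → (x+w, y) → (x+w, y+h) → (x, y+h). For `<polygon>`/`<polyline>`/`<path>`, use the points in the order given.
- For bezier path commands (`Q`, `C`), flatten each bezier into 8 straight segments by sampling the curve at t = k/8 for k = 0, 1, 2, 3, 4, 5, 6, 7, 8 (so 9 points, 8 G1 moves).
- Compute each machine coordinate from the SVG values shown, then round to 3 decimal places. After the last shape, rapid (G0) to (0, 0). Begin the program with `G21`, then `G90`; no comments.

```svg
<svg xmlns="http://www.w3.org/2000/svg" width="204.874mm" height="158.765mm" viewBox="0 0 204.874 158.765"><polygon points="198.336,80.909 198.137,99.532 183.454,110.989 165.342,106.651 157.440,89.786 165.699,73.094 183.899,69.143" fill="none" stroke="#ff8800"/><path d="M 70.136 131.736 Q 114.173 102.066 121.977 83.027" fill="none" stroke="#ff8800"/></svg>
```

viewBox `0 0 204.874 158.765` with mm width/height → 1 unit = 1 mm. Flip: y_m = 158.765 − y_svg.

**Shape 1** — `<polygon>` regular polygon, stroke `#ff8800` → cut (S752, F1455). Machine vertices: (198.336,77.856) → (198.137,59.233) → (183.454,47.776) → (165.342,52.114) → (157.440,68.979) → (165.699,85.671) → (183.899,89.622) → (198.336,77.856). Closed: final G1 returns to the first vertex.

**Shape 2** — `<path>` quadratic bezier, stroke `#ff8800` → cut (S752, F1455). Control points (SVG): P0=(70.136,131.736), P1=(114.173,102.066), P2=(121.977,83.027); sampled at t=k/8. Machine vertices: (70.136,27.029) → (80.579,34.280) → (89.890,41.200) → (98.068,47.787) → (105.115,54.041) → (111.029,59.964) → (115.810,65.554) → (119.460,70.812) → (121.977,75.738). Open path.

G21
G90
G0 X198.336 Y77.856
M3 S752
G01 X198.137 Y59.233 F1455
G01 X183.454 Y47.776
G01 X165.342 Y52.114
G01 X157.440 Y68.979
G01 X165.699 Y85.671
G01 X183.899 Y89.622
G01 X198.336 Y77.856
M5
G0 X70.136 Y27.029
M3 S752
G01 X80.579 Y34.280 F1455
G01 X89.890 Y41.200
G01 X98.068 Y47.787
G01 X105.115 Y54.041
G01 X111.029 Y59.964
G01 X115.810 Y65.554
G01 X119.460 Y70.812
G01 X121.977 Y75.738
M5
G0 X0.000 Y0.000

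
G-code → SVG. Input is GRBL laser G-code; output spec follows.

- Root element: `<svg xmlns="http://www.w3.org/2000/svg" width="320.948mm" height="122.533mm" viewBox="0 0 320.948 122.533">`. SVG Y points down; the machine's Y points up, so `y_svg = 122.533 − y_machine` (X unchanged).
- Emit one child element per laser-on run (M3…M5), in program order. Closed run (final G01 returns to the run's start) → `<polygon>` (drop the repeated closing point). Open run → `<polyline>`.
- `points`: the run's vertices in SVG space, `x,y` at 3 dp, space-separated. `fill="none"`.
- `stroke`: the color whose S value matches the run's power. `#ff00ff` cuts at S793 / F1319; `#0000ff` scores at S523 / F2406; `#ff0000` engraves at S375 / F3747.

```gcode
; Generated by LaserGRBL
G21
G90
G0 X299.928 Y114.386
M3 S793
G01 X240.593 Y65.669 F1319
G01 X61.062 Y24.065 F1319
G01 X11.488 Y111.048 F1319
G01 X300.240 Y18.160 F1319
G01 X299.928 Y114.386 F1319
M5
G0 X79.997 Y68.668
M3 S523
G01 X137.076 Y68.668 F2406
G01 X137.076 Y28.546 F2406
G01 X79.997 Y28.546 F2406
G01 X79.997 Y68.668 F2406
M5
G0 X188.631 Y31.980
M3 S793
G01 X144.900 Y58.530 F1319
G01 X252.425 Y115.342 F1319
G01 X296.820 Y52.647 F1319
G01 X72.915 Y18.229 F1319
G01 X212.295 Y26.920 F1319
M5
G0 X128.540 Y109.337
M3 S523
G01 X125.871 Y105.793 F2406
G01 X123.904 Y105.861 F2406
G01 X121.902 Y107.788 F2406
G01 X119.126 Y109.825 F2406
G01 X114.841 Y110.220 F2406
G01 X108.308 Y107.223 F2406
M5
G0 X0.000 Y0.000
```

Machine Y-up, SVG Y-down with viewBox height 122.533, so y_svg = 122.533 − y_machine; X carries over.

Run 1: the run's S793 means `#ff00ff` (cut). The run returns to its start, so emit a `<polygon>` with points (Y-flipped): 299.928,8.147 240.593,56.864 61.062,98.468 11.488,11.485 300.240,104.373.

Run 2: S523 ⇒ score layer `#0000ff`. The run returns to its start, so emit a `<polygon>` with points (Y-flipped): 79.997,53.865 137.076,53.865 137.076,93.987 79.997,93.987.

Run 3: S793 ⇒ cut layer `#ff00ff`. The run is open, so emit a `<polyline>` with points (Y-flipped): 188.631,90.553 144.900,64.003 252.425,7.191 296.820,69.886 72.915,104.304 212.295,95.613.

Run 4: the run's S523 means `#0000ff` (score). The run is open, so emit a `<polyline>` with points (Y-flipped): 128.540,13.196 125.871,16.740 123.904,16.672 121.902,14.745 119.126,12.708 114.841,12.313 108.308,15.310.

<svg xmlns="http://www.w3.org/2000/svg" width="320.948mm" height="122.533mm" viewBox="0 0 320.948 122.533">
  <polygon points="299.928,8.147 240.593,56.864 61.062,98.468 11.488,11.485 300.240,104.373" fill="none" stroke="#ff00ff"/>
  <polygon points="79.997,53.865 137.076,53.865 137.076,93.987 79.997,93.987" fill="none" stroke="#0000ff"/>
  <polyline points="188.631,90.553 144.900,64.003 252.425,7.191 296.820,69.886 72.915,104.304 212.295,95.613" fill="none" stroke="#ff00ff"/>
  <polyline points="128.540,13.196 125.871,16.740 123.904,16.672 121.902,14.745 119.126,12.708 114.841,12.313 108.308,15.310" fill="none" stroke="#0000ff"/>
</svg>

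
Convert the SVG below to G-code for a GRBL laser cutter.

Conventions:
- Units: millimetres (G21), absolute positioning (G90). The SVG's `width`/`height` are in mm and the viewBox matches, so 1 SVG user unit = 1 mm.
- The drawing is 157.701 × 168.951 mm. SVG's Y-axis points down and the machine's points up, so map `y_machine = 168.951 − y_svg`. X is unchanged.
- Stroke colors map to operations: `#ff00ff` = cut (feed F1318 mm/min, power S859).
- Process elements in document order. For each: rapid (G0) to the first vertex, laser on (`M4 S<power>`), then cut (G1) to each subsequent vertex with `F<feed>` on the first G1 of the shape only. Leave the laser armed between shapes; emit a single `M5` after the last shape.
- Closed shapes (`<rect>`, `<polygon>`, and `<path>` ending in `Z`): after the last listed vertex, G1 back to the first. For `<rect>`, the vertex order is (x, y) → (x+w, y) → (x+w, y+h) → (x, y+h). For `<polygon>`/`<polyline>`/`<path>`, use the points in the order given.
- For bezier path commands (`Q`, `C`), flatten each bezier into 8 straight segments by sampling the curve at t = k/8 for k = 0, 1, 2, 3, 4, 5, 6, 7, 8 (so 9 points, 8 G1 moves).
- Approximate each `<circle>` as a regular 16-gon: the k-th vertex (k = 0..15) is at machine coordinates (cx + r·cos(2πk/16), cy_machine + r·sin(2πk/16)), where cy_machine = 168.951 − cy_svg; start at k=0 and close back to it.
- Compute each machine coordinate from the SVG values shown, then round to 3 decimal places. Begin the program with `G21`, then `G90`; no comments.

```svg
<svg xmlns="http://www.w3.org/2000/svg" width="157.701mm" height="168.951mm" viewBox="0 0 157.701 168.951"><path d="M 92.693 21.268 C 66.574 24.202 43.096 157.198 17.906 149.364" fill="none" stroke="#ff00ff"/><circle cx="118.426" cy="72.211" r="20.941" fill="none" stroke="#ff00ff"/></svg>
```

G21
G90
G0 X92.693 Y147.683
M4 S859
G1 X83.014 Y141.015 F1318
G1 X73.531 Y125.329
G1 X64.194 Y103.798
G1 X54.951 Y79.597
G1 X45.752 Y55.901
G1 X36.546 Y35.884
G1 X27.281 Y22.722
G1 X17.906 Y19.587
G0 X139.367 Y96.740
M4 S859
G1 X137.773 Y104.754 F1318
G1 X133.234 Y111.548
G1 X126.440 Y116.087
G1 X118.426 Y117.681
G1 X110.412 Y116.087
G1 X103.618 Y111.548
G1 X99.079 Y104.754
G1 X97.485 Y96.740
G1 X99.079 Y88.726
G1 X103.618 Y81.932
G1 X110.412 Y77.393
G1 X118.426 Y75.799
G1 X126.440 Y77.393
G1 X133.234 Y81.932
G1 X137.773 Y88.726
G1 X139.367 Y96.740
M5

1 u = 1 mm; y_m = 168.951 − y.

[1] `<path>` cubic bezier, #ff00ff→cut S859 F1318: (92.693,147.683) → (83.014,141.015) → (73.531,125.329) → (64.194,103.798) → (54.951,79.597) → (45.752,55.901) → (36.546,35.884) → (27.281,22.722) → (17.906,19.587)

[2] `<circle>` circle, #ff00ff→cut S859 F1318: (139.367,96.740) → (137.773,104.754) → (133.234,111.548) → (126.440,116.087) → (118.426,117.681) → (110.412,116.087) → (103.618,111.548) → (99.079,104.754) → (97.485,96.740) → (99.079,88.726) → (103.618,81.932) → (110.412,77.393) → (118.426,75.799) → (126.440,77.393) → (133.234,81.932) → (137.773,88.726) → (139.367,96.740) (closed)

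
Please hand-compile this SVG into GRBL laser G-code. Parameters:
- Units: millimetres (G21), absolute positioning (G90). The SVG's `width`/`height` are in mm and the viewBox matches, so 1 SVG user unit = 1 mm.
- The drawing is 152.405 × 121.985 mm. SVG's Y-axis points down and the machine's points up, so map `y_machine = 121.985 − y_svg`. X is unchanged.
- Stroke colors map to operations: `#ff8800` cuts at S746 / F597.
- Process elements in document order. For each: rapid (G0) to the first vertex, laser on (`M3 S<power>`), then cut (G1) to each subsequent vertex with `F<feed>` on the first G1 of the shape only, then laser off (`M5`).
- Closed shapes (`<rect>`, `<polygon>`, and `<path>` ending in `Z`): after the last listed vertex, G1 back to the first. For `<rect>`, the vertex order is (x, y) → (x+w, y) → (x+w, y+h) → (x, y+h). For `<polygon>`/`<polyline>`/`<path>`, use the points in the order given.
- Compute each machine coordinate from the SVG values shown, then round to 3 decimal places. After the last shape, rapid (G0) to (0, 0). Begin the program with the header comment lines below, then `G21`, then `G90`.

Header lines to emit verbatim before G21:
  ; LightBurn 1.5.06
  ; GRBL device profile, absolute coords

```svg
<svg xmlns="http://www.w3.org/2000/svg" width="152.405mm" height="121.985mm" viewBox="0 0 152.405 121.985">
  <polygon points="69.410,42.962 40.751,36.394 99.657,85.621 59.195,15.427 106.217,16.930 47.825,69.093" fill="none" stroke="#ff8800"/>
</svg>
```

viewBox `0 0 152.405 121.985` with mm width/height → 1 unit = 1 mm. Flip: y_m = 121.985 − y_svg.

**Shape 1** — `<polygon>` closed polygon, stroke `#ff8800` → cut (S746, F597). Machine vertices: (69.410,79.023) → (40.751,85.591) → (99.657,36.364) → (59.195,106.558) → (106.217,105.055) → (47.825,52.892) → (69.410,79.023). Closed: final G1 returns to the first vertex.

; LightBurn 1.5.06
; GRBL device profile, absolute coords
G21
G90
G0 X69.410 Y79.023
M3 S746
G1 X40.751 Y85.591 F597
G1 X99.657 Y36.364
G1 X59.195 Y106.558
G1 X106.217 Y105.055
G1 X47.825 Y52.892
G1 X69.410 Y79.023
M5
G0 X0.000 Y0.000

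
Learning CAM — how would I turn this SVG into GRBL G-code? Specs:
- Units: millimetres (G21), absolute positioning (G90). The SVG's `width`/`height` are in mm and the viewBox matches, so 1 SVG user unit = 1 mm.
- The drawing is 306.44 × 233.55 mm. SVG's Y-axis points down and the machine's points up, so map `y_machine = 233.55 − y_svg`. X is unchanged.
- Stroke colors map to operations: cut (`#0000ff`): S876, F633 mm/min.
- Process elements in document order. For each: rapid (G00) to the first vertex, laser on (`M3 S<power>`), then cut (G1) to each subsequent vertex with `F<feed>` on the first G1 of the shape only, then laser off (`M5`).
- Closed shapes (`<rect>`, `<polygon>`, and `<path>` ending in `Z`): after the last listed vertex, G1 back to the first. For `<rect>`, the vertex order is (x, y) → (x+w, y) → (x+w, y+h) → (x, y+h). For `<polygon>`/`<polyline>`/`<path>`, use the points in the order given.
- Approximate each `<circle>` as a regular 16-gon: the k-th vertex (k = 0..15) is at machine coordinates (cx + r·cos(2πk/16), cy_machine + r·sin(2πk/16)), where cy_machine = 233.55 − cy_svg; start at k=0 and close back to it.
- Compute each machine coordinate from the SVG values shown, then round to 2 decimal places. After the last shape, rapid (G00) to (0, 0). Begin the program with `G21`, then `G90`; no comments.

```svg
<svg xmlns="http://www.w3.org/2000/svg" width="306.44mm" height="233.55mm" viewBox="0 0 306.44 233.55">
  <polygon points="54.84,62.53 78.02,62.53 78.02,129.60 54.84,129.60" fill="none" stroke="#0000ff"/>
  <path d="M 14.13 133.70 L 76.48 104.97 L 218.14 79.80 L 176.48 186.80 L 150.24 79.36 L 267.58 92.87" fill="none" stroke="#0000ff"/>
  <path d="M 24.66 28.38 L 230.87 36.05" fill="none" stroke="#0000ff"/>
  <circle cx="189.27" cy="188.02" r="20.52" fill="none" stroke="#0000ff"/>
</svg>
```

G21
G90
G00 X54.84 Y171.02
M3 S876
G1 X78.02 Y171.02 F633
G1 X78.02 Y103.95
G1 X54.84 Y103.95
G1 X54.84 Y171.02
M5
G00 X14.13 Y99.85
M3 S876
G1 X76.48 Y128.58 F633
G1 X218.14 Y153.75
G1 X176.48 Y46.75
G1 X150.24 Y154.19
G1 X267.58 Y140.68
M5
G00 X24.66 Y205.17
M3 S876
G1 X230.87 Y197.50 F633
M5
G00 X209.79 Y45.53
M3 S876
G1 X208.23 Y53.38 F633
G1 X203.78 Y60.04
G1 X197.12 Y64.49
G1 X189.27 Y66.05
G1 X181.42 Y64.49
G1 X174.76 Y60.04
G1 X170.31 Y53.38
G1 X168.75 Y45.53
G1 X170.31 Y37.68
G1 X174.76 Y31.02
G1 X181.42 Y26.57
G1 X189.27 Y25.01
G1 X197.12 Y26.57
G1 X203.78 Y31.02
G1 X208.23 Y37.68
G1 X209.79 Y45.53
M5
G00 X0.00 Y0.00

viewBox `0 0 306.44 233.55` with mm width/height → 1 unit = 1 mm. Flip: y_m = 233.55 − y_svg.

**Shape 1** — `<polygon>` rectangle, stroke `#0000ff` → cut (S876, F633). Machine vertices: (54.84,171.02) → (78.02,171.02) → (78.02,103.95) → (54.84,103.95) → (54.84,171.02). Closed: final G1 returns to the first vertex.

**Shape 2** — `<path>` open polyline, stroke `#0000ff` → cut (S876, F633). Machine vertices: (14.13,99.85) → (76.48,128.58) → (218.14,153.75) → (176.48,46.75) → (150.24,154.19) → (267.58,140.68). Open path.

**Shape 3** — `<path>` line segment, stroke `#0000ff` → cut (S876, F633). Machine vertices: (24.66,205.17) → (230.87,197.50). Open path.

**Shape 4** — `<circle>` circle, stroke `#0000ff` → cut (S876, F633). Machine vertices: (209.79,45.53) → (208.23,53.38) → (203.78,60.04) → (197.12,64.49) → (189.27,66.05) → (181.42,64.49) → (174.76,60.04) → (170.31,53.38) → (168.75,45.53) → (170.31,37.68) → (174.76,31.02) → (181.42,26.57) → (189.27,25.01) → (197.12,26.57) → (203.78,31.02) → (208.23,37.68) → (209.79,45.53). Closed: final G1 returns to the first vertex.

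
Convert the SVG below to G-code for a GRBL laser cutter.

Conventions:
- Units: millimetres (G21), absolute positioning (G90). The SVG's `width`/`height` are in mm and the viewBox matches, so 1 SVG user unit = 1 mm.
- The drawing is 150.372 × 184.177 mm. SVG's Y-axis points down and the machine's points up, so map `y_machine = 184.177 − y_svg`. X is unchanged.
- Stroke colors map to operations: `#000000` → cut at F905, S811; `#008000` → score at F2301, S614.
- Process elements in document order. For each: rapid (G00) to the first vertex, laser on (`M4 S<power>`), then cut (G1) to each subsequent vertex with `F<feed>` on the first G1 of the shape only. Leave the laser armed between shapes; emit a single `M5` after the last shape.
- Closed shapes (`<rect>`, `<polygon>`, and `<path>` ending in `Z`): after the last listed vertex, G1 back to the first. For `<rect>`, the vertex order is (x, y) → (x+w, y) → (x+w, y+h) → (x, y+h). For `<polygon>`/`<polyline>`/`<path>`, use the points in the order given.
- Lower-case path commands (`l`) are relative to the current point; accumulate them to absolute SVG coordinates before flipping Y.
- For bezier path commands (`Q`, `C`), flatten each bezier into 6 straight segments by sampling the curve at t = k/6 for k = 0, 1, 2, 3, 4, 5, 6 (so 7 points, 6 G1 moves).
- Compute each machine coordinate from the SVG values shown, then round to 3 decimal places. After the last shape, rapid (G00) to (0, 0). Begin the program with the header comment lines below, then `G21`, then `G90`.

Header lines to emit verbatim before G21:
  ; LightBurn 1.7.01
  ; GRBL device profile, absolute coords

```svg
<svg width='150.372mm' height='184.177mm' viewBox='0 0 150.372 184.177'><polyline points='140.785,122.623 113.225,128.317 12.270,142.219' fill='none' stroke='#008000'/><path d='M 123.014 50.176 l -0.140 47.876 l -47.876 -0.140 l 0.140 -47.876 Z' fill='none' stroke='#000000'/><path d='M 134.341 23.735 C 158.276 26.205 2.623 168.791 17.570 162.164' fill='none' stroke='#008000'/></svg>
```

; LightBurn 1.7.01
; GRBL device profile, absolute coords
G21
G90
G00 X140.785 Y61.554
M4 S614
G1 X113.225 Y55.860 F2301
G1 X12.270 Y41.958
G00 X123.014 Y134.001
M4 S811
G1 X122.874 Y86.125 F905
G1 X74.998 Y86.265
G1 X75.138 Y134.141
G1 X123.014 Y134.001
G00 X134.341 Y160.442
M4 S614
G1 X132.964 Y148.870 F2301
G1 X111.383 Y121.983
G1 X79.326 Y87.816
G1 X46.520 Y54.408
G1 X22.692 Y29.794
G1 X17.570 Y22.013
M5
G00 X0.000 Y0.000

1 u = 1 mm; y_m = 184.177 − y.

[1] `<polyline>` open polyline, #008000→score S614 F2301: (140.785,61.554) → (113.225,55.860) → (12.270,41.958)

[2] `<path>` regular polygon, #000000→cut S811 F905: (123.014,134.001) → (122.874,86.125) → (74.998,86.265) → (75.138,134.141) → (123.014,134.001) (closed)

[3] `<path>` cubic bezier, #008000→score S614 F2301: (134.341,160.442) → (132.964,148.870) → (111.383,121.983) → (79.326,87.816) → (46.520,54.408) → (22.692,29.794) → (17.570,22.013)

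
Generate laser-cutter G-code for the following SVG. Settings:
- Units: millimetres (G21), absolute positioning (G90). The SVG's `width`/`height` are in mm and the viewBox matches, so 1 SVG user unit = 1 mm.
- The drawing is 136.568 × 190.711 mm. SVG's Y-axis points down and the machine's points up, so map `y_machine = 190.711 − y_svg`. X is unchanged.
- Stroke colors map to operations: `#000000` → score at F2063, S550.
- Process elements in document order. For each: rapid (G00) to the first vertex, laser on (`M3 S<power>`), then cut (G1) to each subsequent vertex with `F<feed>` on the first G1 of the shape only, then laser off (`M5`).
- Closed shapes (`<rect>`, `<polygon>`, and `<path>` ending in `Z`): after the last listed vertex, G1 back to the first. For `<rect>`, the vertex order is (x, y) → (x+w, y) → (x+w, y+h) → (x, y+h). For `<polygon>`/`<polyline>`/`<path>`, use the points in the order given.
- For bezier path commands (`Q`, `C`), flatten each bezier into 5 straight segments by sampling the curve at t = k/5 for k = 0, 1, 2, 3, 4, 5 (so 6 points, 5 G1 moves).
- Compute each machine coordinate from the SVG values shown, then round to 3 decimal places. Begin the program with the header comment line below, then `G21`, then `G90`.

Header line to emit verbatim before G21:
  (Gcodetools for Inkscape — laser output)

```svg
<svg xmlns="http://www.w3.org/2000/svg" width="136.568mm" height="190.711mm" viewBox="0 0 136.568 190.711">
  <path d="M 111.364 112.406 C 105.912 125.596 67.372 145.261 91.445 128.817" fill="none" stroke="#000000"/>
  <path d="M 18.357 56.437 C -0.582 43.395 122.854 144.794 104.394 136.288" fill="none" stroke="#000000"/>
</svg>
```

Since the viewBox matches the mm dimensions, user units are millimetres directly. The only transform is the Y-flip y_m = 190.711 − y_svg.

Shape 1 is a cubic bezier drawn with `<path>`. Its stroke #000000 means score at S550, F2063. After flipping Y the toolpath is (111.364,78.305) → (104.888,69.955) → (95.064,62.094) → (86.487,56.768) → (83.749,56.020) → (91.445,61.894).

Shape 2 is a cubic bezier drawn with `<path>`. Its stroke #000000 means score at S550, F2063. After flipping Y the toolpath is (18.357,134.274) → (21.804,130.161) → (45.777,109.351) → (76.629,82.612) → (100.717,60.713) → (104.394,54.423).

(Gcodetools for Inkscape — laser output)
G21
G90
G00 X111.364 Y78.305
M3 S550
G1 X104.888 Y69.955 F2063
G1 X95.064 Y62.094
G1 X86.487 Y56.768
G1 X83.749 Y56.020
G1 X91.445 Y61.894
M5
G00 X18.357 Y134.274
M3 S550
G1 X21.804 Y130.161 F2063
G1 X45.777 Y109.351
G1 X76.629 Y82.612
G1 X100.717 Y60.713
G1 X104.394 Y54.423
M5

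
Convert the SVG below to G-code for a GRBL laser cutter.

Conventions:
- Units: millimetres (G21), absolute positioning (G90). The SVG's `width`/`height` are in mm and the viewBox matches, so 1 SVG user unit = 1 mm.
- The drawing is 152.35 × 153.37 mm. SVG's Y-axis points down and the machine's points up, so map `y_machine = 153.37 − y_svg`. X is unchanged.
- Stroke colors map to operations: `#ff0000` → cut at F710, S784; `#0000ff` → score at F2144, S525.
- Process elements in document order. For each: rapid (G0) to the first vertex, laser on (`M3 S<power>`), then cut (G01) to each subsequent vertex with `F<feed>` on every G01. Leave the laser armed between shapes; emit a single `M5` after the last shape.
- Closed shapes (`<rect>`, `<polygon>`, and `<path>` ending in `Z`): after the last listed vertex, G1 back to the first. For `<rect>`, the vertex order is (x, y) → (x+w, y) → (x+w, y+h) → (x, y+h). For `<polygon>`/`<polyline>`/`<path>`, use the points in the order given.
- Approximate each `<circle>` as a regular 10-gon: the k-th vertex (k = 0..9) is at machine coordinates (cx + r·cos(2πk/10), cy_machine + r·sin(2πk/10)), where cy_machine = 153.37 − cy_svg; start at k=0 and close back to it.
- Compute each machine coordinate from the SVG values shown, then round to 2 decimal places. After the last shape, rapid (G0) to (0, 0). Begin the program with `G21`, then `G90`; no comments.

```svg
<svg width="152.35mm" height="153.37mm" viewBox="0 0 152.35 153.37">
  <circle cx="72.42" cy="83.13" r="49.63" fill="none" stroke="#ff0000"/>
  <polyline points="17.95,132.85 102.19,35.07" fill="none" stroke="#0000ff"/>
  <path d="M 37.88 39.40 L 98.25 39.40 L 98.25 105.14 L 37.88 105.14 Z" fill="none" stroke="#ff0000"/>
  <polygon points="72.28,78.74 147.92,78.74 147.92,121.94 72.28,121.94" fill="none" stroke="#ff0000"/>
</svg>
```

G21
G90
G0 X122.05 Y70.24
M3 S784
G01 X112.57 Y99.41 F710
G01 X87.76 Y117.44 F710
G01 X57.08 Y117.44 F710
G01 X32.27 Y99.41 F710
G01 X22.79 Y70.24 F710
G01 X32.27 Y41.07 F710
G01 X57.08 Y23.04 F710
G01 X87.76 Y23.04 F710
G01 X112.57 Y41.07 F710
G01 X122.05 Y70.24 F710
G0 X17.95 Y20.52
M3 S525
G01 X102.19 Y118.30 F2144
G0 X37.88 Y113.97
M3 S784
G01 X98.25 Y113.97 F710
G01 X98.25 Y48.23 F710
G01 X37.88 Y48.23 F710
G01 X37.88 Y113.97 F710
G0 X72.28 Y74.63
M3 S784
G01 X147.92 Y74.63 F710
G01 X147.92 Y31.43 F710
G01 X72.28 Y31.43 F710
G01 X72.28 Y74.63 F710
M5
G0 X0.00 Y0.00

Since the viewBox matches the mm dimensions, user units are millimetres directly. The only transform is the Y-flip y_m = 153.37 − y_svg.

Shape 1 is a circle drawn with `<circle>`. Its stroke #ff0000 means cut at S784, F710. After flipping Y the toolpath is (122.05,70.24) → (112.57,99.41) → (87.76,117.44) → (57.08,117.44) → (32.27,99.41) → (22.79,70.24) → (32.27,41.07) → (57.08,23.04) → (87.76,23.04) → (112.57,41.07) → (122.05,70.24), returning to the start.

Shape 2 is a line segment drawn with `<polyline>`. Its stroke #0000ff means score at S525, F2144. After flipping Y the toolpath is (17.95,20.52) → (102.19,118.30).

Shape 3 is a rectangle drawn with `<path>`. Its stroke #ff0000 means cut at S784, F710. After flipping Y the toolpath is (37.88,113.97) → (98.25,113.97) → (98.25,48.23) → (37.88,48.23) → (37.88,113.97), returning to the start.

Shape 4 is a rectangle drawn with `<polygon>`. Its stroke #ff0000 means cut at S784, F710. After flipping Y the toolpath is (72.28,74.63) → (147.92,74.63) → (147.92,31.43) → (72.28,31.43) → (72.28,74.63), returning to the start.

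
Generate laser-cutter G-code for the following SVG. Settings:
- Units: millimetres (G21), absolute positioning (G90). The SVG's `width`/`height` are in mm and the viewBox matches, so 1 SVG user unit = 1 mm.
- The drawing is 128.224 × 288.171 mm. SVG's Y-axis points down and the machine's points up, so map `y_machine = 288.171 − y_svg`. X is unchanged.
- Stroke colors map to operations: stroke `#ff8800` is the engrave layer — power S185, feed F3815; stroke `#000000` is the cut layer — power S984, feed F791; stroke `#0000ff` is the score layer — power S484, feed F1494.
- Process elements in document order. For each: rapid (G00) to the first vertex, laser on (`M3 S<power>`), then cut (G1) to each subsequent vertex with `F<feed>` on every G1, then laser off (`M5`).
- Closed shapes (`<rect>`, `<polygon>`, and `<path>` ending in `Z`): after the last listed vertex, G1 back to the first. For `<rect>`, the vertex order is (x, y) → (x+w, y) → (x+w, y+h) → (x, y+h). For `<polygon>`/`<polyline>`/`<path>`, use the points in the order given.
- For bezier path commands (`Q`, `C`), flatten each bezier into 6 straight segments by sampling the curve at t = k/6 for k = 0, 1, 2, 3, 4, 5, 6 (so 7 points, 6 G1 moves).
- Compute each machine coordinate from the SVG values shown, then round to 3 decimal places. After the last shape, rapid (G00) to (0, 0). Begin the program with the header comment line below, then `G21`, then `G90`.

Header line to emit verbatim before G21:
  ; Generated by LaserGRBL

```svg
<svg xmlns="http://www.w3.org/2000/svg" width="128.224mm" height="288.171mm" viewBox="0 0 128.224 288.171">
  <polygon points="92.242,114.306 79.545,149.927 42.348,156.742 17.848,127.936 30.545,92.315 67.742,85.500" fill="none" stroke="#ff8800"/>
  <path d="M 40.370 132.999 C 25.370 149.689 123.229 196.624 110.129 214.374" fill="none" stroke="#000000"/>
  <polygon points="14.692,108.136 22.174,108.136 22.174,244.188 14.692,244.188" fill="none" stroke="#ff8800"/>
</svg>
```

; Generated by LaserGRBL
G21
G90
G00 X92.242 Y173.865
M3 S185
G1 X79.545 Y138.244 F3815
G1 X42.348 Y131.429 F3815
G1 X17.848 Y160.235 F3815
G1 X30.545 Y195.856 F3815
G1 X67.742 Y202.671 F3815
G1 X92.242 Y173.865 F3815
M5
G00 X40.370 Y155.172
M3 S984
G1 X41.239 Y144.582 F791
G1 X54.700 Y130.601 F791
G1 X74.537 Y114.882 F791
G1 X94.532 Y99.074 F791
G1 X108.469 Y84.829 F791
G1 X110.129 Y73.797 F791
M5
G00 X14.692 Y180.035
M3 S185
G1 X22.174 Y180.035 F3815
G1 X22.174 Y43.983 F3815
G1 X14.692 Y43.983 F3815
G1 X14.692 Y180.035 F3815
M5
G00 X0.000 Y0.000

Since the viewBox matches the mm dimensions, user units are millimetres directly. The only transform is the Y-flip y_m = 288.171 − y_svg.

Shape 1 is a regular polygon drawn with `<polygon>`. Its stroke #ff8800 means engrave at S185, F3815. After flipping Y the toolpath is (92.242,173.865) → (79.545,138.244) → (42.348,131.429) → (17.848,160.235) → (30.545,195.856) → (67.742,202.671) → (92.242,173.865), returning to the start.

Shape 2 is a cubic bezier drawn with `<path>`. Its stroke #000000 means cut at S984, F791. After flipping Y the toolpath is (40.370,155.172) → (41.239,144.582) → (54.700,130.601) → (74.537,114.882) → (94.532,99.074) → (108.469,84.829) → (110.129,73.797).

Shape 3 is a rectangle drawn with `<polygon>`. Its stroke #ff8800 means engrave at S185, F3815. After flipping Y the toolpath is (14.692,180.035) → (22.174,180.035) → (22.174,43.983) → (14.692,43.983) → (14.692,180.035), returning to the start.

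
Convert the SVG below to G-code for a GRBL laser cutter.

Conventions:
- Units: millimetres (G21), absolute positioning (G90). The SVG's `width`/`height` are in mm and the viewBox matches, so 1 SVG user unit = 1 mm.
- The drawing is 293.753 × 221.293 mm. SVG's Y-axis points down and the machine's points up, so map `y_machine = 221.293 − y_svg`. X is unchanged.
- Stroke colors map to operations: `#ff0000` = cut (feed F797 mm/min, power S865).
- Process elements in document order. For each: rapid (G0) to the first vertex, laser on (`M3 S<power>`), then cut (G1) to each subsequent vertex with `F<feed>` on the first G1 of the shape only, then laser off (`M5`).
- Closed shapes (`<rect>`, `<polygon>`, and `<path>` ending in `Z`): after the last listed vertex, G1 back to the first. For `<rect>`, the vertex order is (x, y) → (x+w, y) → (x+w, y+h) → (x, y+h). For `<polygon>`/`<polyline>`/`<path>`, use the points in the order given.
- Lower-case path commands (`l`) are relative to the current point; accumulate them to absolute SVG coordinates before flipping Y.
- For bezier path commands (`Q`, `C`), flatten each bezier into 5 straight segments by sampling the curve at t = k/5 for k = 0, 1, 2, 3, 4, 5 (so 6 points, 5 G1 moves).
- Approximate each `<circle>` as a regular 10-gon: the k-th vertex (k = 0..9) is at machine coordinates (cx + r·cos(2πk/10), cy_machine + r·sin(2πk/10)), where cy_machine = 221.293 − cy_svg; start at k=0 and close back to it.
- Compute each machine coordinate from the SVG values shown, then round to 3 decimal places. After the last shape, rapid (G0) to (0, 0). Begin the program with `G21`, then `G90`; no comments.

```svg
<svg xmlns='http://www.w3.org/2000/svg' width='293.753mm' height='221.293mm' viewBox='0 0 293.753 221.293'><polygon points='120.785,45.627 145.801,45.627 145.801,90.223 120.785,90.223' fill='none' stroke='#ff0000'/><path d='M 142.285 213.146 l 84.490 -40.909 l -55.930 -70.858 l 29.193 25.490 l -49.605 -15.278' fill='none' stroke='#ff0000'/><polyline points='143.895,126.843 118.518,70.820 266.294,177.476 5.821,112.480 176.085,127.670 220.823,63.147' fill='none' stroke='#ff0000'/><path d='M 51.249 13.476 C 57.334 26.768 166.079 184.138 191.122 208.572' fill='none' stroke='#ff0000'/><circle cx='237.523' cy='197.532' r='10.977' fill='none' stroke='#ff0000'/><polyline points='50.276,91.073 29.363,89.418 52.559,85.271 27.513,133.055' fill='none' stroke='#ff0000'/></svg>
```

Since the viewBox matches the mm dimensions, user units are millimetres directly. The only transform is the Y-flip y_m = 221.293 − y_svg.

Shape 1 is a rectangle drawn with `<polygon>`. Its stroke #ff0000 means cut at S865, F797. After flipping Y the toolpath is (120.785,175.666) → (145.801,175.666) → (145.801,131.070) → (120.785,131.070) → (120.785,175.666), returning to the start.

Shape 2 is a open polyline drawn with `<path>`. Its stroke #ff0000 means cut at S865, F797. After flipping Y the toolpath is (142.285,8.147) → (226.775,49.056) → (170.845,119.914) → (200.038,94.424) → (150.433,109.702).

Shape 3 is a open polyline drawn with `<polyline>`. Its stroke #ff0000 means cut at S865, F797. After flipping Y the toolpath is (143.895,94.450) → (118.518,150.473) → (266.294,43.817) → (5.821,108.813) → (176.085,93.623) → (220.823,158.146).

Shape 4 is a cubic bezier drawn with `<path>`. Its stroke #ff0000 means cut at S865, F797. After flipping Y the toolpath is (51.249,207.817) → (65.728,184.769) → (95.901,140.438) → (132.821,88.122) → (167.543,41.118) → (191.122,12.721).

Shape 5 is a circle drawn with `<circle>`. Its stroke #ff0000 means cut at S865, F797. After flipping Y the toolpath is (248.500,23.761) → (246.404,30.213) → (240.915,34.201) → (234.131,34.201) → (228.642,30.213) → (226.546,23.761) → (228.642,17.309) → (234.131,13.321) → (240.915,13.321) → (246.404,17.309) → (248.500,23.761), returning to the start.

Shape 6 is a open polyline drawn with `<polyline>`. Its stroke #ff0000 means cut at S865, F797. After flipping Y the toolpath is (50.276,130.220) → (29.363,131.875) → (52.559,136.022) → (27.513,88.238).

G21
G90
G0 X120.785 Y175.666
M3 S865
G1 X145.801 Y175.666 F797
G1 X145.801 Y131.070
G1 X120.785 Y131.070
G1 X120.785 Y175.666
M5
G0 X142.285 Y8.147
M3 S865
G1 X226.775 Y49.056 F797
G1 X170.845 Y119.914
G1 X200.038 Y94.424
G1 X150.433 Y109.702
M5
G0 X143.895 Y94.450
M3 S865
G1 X118.518 Y150.473 F797
G1 X266.294 Y43.817
G1 X5.821 Y108.813
G1 X176.085 Y93.623
G1 X220.823 Y158.146
M5
G0 X51.249 Y207.817
M3 S865
G1 X65.728 Y184.769 F797
G1 X95.901 Y140.438
G1 X132.821 Y88.122
G1 X167.543 Y41.118
G1 X191.122 Y12.721
M5
G0 X248.500 Y23.761
M3 S865
G1 X246.404 Y30.213 F797
G1 X240.915 Y34.201
G1 X234.131 Y34.201
G1 X228.642 Y30.213
G1 X226.546 Y23.761
G1 X228.642 Y17.309
G1 X234.131 Y13.321
G1 X240.915 Y13.321
G1 X246.404 Y17.309
G1 X248.500 Y23.761
M5
G0 X50.276 Y130.220
M3 S865
G1 X29.363 Y131.875 F797
G1 X52.559 Y136.022
G1 X27.513 Y88.238
M5
G0 X0.000 Y0.000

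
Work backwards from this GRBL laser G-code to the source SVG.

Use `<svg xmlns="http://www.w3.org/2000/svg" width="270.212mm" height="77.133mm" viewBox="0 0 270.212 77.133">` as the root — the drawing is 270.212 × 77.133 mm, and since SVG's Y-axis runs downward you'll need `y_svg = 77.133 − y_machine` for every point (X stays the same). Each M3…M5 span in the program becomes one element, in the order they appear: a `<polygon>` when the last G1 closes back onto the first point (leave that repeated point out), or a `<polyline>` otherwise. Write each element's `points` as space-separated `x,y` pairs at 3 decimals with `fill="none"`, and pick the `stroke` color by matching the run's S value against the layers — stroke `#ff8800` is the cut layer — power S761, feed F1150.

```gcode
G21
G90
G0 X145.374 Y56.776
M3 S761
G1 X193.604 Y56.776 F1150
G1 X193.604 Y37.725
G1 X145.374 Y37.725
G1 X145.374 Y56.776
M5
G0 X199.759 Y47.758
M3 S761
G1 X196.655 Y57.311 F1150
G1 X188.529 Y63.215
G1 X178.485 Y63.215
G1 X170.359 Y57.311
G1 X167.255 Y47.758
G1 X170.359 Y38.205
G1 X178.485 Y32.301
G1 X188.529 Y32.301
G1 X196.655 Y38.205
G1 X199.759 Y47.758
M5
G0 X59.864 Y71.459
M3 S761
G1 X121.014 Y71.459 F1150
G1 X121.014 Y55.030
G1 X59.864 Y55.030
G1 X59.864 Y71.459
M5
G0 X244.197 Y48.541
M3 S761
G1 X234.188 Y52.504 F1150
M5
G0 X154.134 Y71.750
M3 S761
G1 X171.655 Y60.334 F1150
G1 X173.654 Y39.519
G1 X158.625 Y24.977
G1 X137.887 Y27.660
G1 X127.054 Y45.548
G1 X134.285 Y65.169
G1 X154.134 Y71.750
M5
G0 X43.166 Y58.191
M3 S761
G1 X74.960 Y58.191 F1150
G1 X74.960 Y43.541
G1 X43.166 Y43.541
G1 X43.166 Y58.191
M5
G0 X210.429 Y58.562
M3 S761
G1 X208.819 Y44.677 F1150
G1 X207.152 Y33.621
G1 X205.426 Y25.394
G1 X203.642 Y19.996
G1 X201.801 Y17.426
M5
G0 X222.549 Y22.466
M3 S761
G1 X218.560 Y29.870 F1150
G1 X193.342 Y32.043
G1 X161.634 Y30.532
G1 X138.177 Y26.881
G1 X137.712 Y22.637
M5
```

<svg xmlns="http://www.w3.org/2000/svg" width="270.212mm" height="77.133mm" viewBox="0 0 270.212 77.133">
  <polygon points="145.374,20.357 193.604,20.357 193.604,39.408 145.374,39.408" fill="none" stroke="#ff8800"/>
  <polygon points="199.759,29.375 196.655,19.822 188.529,13.918 178.485,13.918 170.359,19.822 167.255,29.375 170.359,38.928 178.485,44.832 188.529,44.832 196.655,38.928" fill="none" stroke="#ff8800"/>
  <polygon points="59.864,5.674 121.014,5.674 121.014,22.103 59.864,22.103" fill="none" stroke="#ff8800"/>
  <polyline points="244.197,28.592 234.188,24.629" fill="none" stroke="#ff8800"/>
  <polygon points="154.134,5.383 171.655,16.799 173.654,37.614 158.625,52.156 137.887,49.473 127.054,31.585 134.285,11.964" fill="none" stroke="#ff8800"/>
  <polygon points="43.166,18.942 74.960,18.942 74.960,33.592 43.166,33.592" fill="none" stroke="#ff8800"/>
  <polyline points="210.429,18.571 208.819,32.456 207.152,43.512 205.426,51.739 203.642,57.137 201.801,59.707" fill="none" stroke="#ff8800"/>
  <polyline points="222.549,54.667 218.560,47.263 193.342,45.090 161.634,46.601 138.177,50.252 137.712,54.496" fill="none" stroke="#ff8800"/>
</svg>

Machine Y-up, SVG Y-down with viewBox height 77.133, so y_svg = 77.133 − y_machine; X carries over. Every run uses S761, so all elements get stroke `#ff8800` (cut).

Run 1: The run returns to its start, so emit a `<polygon>` with points (Y-flipped): 145.374,20.357 193.604,20.357 193.604,39.408 145.374,39.408.

Run 2: The run returns to its start, so emit a `<polygon>` with points (Y-flipped): 199.759,29.375 196.655,19.822 188.529,13.918 178.485,13.918 170.359,19.822 167.255,29.375 170.359,38.928 178.485,44.832 188.529,44.832 196.655,38.928.

Run 3: The run returns to its start, so emit a `<polygon>` with points (Y-flipped): 59.864,5.674 121.014,5.674 121.014,22.103 59.864,22.103.

Run 4: The run is open, so emit a `<polyline>` with points (Y-flipped): 244.197,28.592 234.188,24.629.

Run 5: The run returns to its start, so emit a `<polygon>` with points (Y-flipped): 154.134,5.383 171.655,16.799 173.654,37.614 158.625,52.156 137.887,49.473 127.054,31.585 134.285,11.964.

Run 6: The run returns to its start, so emit a `<polygon>` with points (Y-flipped): 43.166,18.942 74.960,18.942 74.960,33.592 43.166,33.592.

Run 7: The run is open, so emit a `<polyline>` with points (Y-flipped): 210.429,18.571 208.819,32.456 207.152,43.512 205.426,51.739 203.642,57.137 201.801,59.707.

Run 8: The run is open, so emit a `<polyline>` with points (Y-flipped): 222.549,54.667 218.560,47.263 193.342,45.090 161.634,46.601 138.177,50.252 137.712,54.496.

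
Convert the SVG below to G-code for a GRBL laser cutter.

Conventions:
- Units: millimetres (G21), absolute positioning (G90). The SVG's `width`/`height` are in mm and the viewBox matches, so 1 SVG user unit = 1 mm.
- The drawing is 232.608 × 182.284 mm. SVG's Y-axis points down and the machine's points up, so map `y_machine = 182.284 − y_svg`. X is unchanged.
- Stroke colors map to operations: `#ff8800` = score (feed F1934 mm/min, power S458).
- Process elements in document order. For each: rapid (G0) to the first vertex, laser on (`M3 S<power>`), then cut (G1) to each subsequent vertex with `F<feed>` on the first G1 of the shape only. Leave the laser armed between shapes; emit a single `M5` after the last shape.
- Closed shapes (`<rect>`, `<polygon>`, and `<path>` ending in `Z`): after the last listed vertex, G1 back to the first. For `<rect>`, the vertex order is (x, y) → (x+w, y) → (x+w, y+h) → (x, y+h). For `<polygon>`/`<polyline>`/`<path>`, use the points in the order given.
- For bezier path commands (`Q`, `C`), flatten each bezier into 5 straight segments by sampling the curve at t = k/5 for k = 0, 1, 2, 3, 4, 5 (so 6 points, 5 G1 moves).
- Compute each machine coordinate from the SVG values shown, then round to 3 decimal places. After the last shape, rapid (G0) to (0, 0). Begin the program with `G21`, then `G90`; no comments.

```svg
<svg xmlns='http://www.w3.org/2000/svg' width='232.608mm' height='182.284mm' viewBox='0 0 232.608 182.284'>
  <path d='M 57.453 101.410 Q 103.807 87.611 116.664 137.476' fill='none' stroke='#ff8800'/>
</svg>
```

Since the viewBox matches the mm dimensions, user units are millimetres directly. The only transform is the Y-flip y_m = 182.284 − y_svg.

Shape 1 is a quadratic bezier drawn with `<path>`. Its stroke #ff8800 means score at S458, F1934. After flipping Y the toolpath is (57.453,80.874) → (74.655,83.847) → (89.177,81.727) → (101.019,74.514) → (110.181,62.207) → (116.664,44.808).

G21
G90
G0 X57.453 Y80.874
M3 S458
G1 X74.655 Y83.847 F1934
G1 X89.177 Y81.727
G1 X101.019 Y74.514
G1 X110.181 Y62.207
G1 X116.664 Y44.808
M5
G0 X0.000 Y0.000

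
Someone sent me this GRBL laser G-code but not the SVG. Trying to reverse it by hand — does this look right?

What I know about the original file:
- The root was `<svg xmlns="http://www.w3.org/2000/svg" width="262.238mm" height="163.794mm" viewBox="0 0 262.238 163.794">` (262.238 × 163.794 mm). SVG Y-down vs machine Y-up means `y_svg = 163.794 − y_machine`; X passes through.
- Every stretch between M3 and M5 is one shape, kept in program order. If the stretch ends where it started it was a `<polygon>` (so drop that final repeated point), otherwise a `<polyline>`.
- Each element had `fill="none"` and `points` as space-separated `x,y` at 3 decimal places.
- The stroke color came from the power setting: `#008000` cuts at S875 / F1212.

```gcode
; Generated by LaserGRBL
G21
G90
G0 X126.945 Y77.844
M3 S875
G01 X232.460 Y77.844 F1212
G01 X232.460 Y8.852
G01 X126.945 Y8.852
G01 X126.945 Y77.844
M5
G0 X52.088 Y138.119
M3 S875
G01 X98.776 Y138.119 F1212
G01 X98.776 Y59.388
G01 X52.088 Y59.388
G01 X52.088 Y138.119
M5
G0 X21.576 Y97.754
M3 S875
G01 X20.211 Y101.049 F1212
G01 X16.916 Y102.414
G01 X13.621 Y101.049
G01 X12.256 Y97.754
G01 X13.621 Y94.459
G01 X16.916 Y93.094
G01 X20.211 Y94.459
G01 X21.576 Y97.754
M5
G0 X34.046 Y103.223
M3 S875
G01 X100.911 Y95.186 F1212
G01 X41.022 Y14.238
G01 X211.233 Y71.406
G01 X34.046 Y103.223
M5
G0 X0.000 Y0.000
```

<svg xmlns="http://www.w3.org/2000/svg" width="262.238mm" height="163.794mm" viewBox="0 0 262.238 163.794">
  <polygon points="126.945,85.950 232.460,85.950 232.460,154.942 126.945,154.942" fill="none" stroke="#008000"/>
  <polygon points="52.088,25.675 98.776,25.675 98.776,104.406 52.088,104.406" fill="none" stroke="#008000"/>
  <polygon points="21.576,66.040 20.211,62.745 16.916,61.380 13.621,62.745 12.256,66.040 13.621,69.335 16.916,70.700 20.211,69.335" fill="none" stroke="#008000"/>
  <polygon points="34.046,60.571 100.911,68.608 41.022,149.556 211.233,92.388" fill="none" stroke="#008000"/>
</svg>

Machine Y-up, SVG Y-down with viewBox height 163.794, so y_svg = 163.794 − y_machine; X carries over. Every run uses S875, so all elements get stroke `#008000` (cut).

Run 1: The run returns to its start, so emit a `<polygon>` with points (Y-flipped): 126.945,85.950 232.460,85.950 232.460,154.942 126.945,154.942.

Run 2: The run returns to its start, so emit a `<polygon>` with points (Y-flipped): 52.088,25.675 98.776,25.675 98.776,104.406 52.088,104.406.

Run 3: The run returns to its start, so emit a `<polygon>` with points (Y-flipped): 21.576,66.040 20.211,62.745 16.916,61.380 13.621,62.745 12.256,66.040 13.621,69.335 16.916,70.700 20.211,69.335.

Run 4: The run returns to its start, so emit a `<polygon>` with points (Y-flipped): 34.046,60.571 100.911,68.608 41.022,149.556 211.233,92.388.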